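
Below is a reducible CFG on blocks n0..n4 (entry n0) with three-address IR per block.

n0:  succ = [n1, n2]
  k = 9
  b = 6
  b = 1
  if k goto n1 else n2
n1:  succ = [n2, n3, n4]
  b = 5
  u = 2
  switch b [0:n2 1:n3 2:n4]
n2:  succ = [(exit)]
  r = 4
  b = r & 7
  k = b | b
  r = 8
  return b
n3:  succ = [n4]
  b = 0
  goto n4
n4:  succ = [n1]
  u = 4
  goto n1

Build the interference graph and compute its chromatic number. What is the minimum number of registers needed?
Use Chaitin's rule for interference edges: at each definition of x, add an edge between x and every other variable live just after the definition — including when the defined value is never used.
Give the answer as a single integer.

Answer: 2

Derivation:
def/use:
  n0: {b,k} / ∅
  n1: {b,u} / ∅
  n2: {b,k,r} / ∅
  n3: {b} / ∅
  n4: {u} / ∅

Backward fixpoint:
  live n0: ∅→∅
  live n1: ∅→∅
  live n2: ∅→∅
  live n3: ∅→∅
  live n4: ∅→∅

Interference:
  b↔{k,r,u}
  k↔{b}
  r↔{b}
  u↔{b}

Registers:
  {b,k} pairwise interfere (2-clique) ⇒ χ ≥ 2
  2-colouring: R0={b}  R1={k,r,u}
  χ = 2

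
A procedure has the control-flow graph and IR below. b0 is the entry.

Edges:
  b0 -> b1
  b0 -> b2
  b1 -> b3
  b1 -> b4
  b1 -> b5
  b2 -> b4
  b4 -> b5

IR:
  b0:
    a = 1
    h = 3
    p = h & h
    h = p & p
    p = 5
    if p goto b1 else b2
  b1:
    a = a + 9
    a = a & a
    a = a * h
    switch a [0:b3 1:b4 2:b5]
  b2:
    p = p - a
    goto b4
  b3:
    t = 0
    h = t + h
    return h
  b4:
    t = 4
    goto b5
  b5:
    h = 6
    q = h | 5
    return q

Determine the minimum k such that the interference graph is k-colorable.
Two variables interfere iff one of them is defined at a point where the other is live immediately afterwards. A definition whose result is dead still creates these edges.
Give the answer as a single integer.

Answer: 3

Working:
def/use:
  b0: {a,h,p} / ∅
  b1: {a} / {a,h}
  b2: {p} / {a,p}
  b3: {h,t} / {h}
  b4: {t} / ∅
  b5: {h,q} / ∅

Live sets:
  b0: in=∅ out={a,h,p}
  b1: in={a,h} out={h}
  b2: in={a,p} out=∅
  b3: in={h} out=∅
  b4: in=∅ out=∅
  b5: in=∅ out=∅

Interfere edges:
  a↔{h,p}
  h↔{a,p,t}
  p↔{a,h}
  q↔∅
  t↔{h}

Registers:
  clique {a,h,p} ⇒ need ≥ 3
  3-colouring: r0={h,q}  r1={a,t}  r2={p}
  χ = 3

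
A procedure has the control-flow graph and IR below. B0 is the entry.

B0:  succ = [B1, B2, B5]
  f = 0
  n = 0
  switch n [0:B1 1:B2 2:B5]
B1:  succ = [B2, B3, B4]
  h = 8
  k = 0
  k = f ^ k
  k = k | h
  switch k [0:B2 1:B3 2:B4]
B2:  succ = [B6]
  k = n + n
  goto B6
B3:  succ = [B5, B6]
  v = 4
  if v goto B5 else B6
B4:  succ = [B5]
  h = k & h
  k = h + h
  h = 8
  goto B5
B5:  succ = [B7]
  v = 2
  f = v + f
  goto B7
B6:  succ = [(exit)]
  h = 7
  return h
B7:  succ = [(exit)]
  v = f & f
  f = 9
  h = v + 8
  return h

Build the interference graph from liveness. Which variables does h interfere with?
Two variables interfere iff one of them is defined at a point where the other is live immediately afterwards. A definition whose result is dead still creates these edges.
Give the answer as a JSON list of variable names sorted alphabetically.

Answer: ["f", "k", "n"]

Working:
Block summaries:
  B0 def {f,n} use ∅
  B1 def {h,k} use {f}
  B2 def {k} use {n}
  B3 def {v} use ∅
  B4 def {h,k} use {h,k}
  B5 def {f,v} use {f}
  B6 def {h} use ∅
  B7 def {f,h,v} use {f}

Backward fixpoint:
  live B0: ∅→{f,n}
  live B1: {f,n}→{f,h,k,n}
  live B2: {n}→∅
  live B3: {f}→{f}
  live B4: {f,h,k}→{f}
  live B5: {f}→{f}
  live B6: ∅→∅
  live B7: {f}→∅

Interfere edges:
  f↔{h,k,n,v}
  h↔{f,k,n}
  k↔{f,h,n}
  n↔{f,h,k}
  v↔{f}

N(h) = ["f", "k", "n"]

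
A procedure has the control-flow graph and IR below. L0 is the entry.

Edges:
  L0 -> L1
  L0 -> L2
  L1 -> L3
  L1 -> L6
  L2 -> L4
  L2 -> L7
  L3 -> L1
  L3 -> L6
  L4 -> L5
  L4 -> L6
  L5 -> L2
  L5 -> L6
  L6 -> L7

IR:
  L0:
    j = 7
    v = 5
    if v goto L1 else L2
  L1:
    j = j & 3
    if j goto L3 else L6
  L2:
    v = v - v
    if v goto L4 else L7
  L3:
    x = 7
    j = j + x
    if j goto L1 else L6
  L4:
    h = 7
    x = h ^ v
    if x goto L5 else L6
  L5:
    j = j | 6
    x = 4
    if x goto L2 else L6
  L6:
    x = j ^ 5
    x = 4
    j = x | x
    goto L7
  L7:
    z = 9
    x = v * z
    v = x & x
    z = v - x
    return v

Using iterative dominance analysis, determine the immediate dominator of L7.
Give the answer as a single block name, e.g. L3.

idom tree: L1←L0 L2←L0 L3←L1 L4←L2 L5←L4 L6←L0 L7←L0
Dom at joins:
  L1: preds {L0,L3}: {L0} ∩ {L0,L1,L3} = {L0}; idom=L0
  L2: preds {L0,L5}: {L0} ∩ {L0,L2,L4,L5} = {L0}; idom=L0
  L6: preds {L1,L3,L4,L5}: {L0,L1} ∩ {L0,L1,L3} ∩ {L0,L2,L4} ∩ {L0,L2,L4,L5} = {L0}; idom=L0
  L7: preds {L2,L6}: {L0,L2} ∩ {L0,L6} = {L0}; idom=L0

idom(L7) = L0

Answer: L0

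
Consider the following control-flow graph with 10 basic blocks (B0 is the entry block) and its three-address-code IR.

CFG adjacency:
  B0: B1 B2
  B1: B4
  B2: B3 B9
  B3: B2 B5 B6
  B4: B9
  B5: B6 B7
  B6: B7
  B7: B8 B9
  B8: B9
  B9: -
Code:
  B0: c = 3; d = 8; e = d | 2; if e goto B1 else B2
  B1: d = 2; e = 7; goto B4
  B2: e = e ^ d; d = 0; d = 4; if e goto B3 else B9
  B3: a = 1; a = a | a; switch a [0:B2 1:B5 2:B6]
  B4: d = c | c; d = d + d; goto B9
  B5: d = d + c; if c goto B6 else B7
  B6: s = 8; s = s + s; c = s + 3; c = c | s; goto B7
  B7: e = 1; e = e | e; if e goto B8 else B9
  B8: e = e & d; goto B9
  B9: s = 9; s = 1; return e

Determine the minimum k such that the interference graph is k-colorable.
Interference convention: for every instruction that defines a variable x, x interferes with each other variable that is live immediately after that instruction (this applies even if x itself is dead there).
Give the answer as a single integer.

Answer: 4

Working:
Per-block:
  B0: def={c,d,e} ue=∅
  B1: def={d,e} ue=∅
  B2: def={d,e} ue={d,e}
  B3: def={a} ue=∅
  B4: def={d} ue={c}
  B5: def={d} ue={c,d}
  B6: def={c,s} ue=∅
  B7: def={e} ue=∅
  B8: def={e} ue={d,e}
  B9: def={s} ue={e}

Backward fixpoint:
  B0: in=∅ out={c,d,e}
  B1: in={c} out={c,e}
  B2: in={c,d,e} out={c,d,e}
  B3: in={c,d,e} out={c,d,e}
  B4: in={c,e} out={e}
  B5: in={c,d} out={d}
  B6: in={d} out={d}
  B7: in={d} out={d,e}
  B8: in={d,e} out={e}
  B9: in={e} out=∅

Interference:
  a: {c,d,e}
  c: {a,d,e,s}
  d: {a,c,e,s}
  e: {a,c,d,s}
  s: {c,d,e}

Colouring:
  lower bound: {a,c,d,e} mutually conflict ⇒ χ ≥ 4
  assign a→R3 c→R0 d→R1 e→R2 s→R3 — no edge inside a register ⇒ χ ≤ 4
  χ = 4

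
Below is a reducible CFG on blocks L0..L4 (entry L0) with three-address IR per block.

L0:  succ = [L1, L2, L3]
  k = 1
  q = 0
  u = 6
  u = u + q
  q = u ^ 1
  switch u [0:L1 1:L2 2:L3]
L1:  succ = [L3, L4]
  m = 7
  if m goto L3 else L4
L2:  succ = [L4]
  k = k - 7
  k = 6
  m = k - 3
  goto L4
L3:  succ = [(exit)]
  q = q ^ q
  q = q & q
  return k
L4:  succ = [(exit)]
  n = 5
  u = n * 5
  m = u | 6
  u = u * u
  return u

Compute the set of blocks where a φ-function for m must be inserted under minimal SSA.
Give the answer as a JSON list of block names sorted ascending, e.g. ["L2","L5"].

Answer: ["L3", "L4"]

Analysis:
idom tree: L1←L0 L2←L0 L3←L0 L4←L0
Dom∩ at merges:
  L3: preds {L0,L1}: {L0} ∩ {L0,L1} = {L0}; idom=L0
  L4: preds {L1,L2}: {L0,L1} ∩ {L0,L2} = {L0}; idom=L0

DF derivation:
  join L3 pred L0: · stop@L0
  join L3 pred L1: L1 stop@L0
  join L4 pred L1: L1 stop@L0
  join L4 pred L2: L2 stop@L0
  L0 → ∅
  L1 → {L3,L4}
  L2 → {L4}
  L3 → ∅
  L4 → ∅

φ for m: defs {L1,L2,L4}
  DF⁺ = {L3,L4}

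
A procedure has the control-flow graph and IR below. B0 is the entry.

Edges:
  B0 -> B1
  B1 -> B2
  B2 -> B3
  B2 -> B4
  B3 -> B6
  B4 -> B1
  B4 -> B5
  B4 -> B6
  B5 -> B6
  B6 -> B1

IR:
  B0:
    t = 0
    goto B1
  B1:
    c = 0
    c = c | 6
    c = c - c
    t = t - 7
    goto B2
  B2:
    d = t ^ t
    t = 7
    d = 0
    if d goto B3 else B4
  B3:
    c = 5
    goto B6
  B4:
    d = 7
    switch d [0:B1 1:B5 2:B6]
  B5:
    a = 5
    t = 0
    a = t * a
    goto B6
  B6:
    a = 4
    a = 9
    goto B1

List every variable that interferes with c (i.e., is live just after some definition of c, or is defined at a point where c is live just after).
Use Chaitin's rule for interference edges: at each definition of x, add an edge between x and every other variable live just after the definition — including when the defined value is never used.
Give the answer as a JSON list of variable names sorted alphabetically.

Per-block:
  B0: def={t} ue=∅
  B1: def={c,t} ue={t}
  B2: def={d,t} ue={t}
  B3: def={c} ue=∅
  B4: def={d} ue=∅
  B5: def={a,t} ue=∅
  B6: def={a} ue=∅

Backward fixpoint:
  B0 li=∅ lo={t}
  B1 li={t} lo={t}
  B2 li={t} lo={t}
  B3 li={t} lo={t}
  B4 li={t} lo={t}
  B5 li=∅ lo={t}
  B6 li={t} lo={t}

Conflict graph:
  a: {t}
  c: {t}
  d: {t}
  t: {a,c,d}

N(c) = ["t"]

Answer: ["t"]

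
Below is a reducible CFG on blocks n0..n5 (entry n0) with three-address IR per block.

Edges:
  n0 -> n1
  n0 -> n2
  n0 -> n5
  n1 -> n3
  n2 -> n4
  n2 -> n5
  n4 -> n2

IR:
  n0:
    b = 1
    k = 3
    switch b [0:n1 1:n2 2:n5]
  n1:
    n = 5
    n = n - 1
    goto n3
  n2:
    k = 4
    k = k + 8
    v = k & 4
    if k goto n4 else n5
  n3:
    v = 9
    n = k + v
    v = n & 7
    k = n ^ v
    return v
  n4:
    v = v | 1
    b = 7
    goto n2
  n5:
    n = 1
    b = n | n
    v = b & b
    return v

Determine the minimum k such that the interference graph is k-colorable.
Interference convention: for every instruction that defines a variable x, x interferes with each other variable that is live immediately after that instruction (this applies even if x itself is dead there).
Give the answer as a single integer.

Answer: 3

Working:
def/use:
  n0 def {b,k} use ∅
  n1 def {n} use ∅
  n2 def {k,v} use ∅
  n3 def {k,n,v} use {k}
  n4 def {b,v} use {v}
  n5 def {b,n,v} use ∅

Live sets:
  live n0: ∅→{k}
  live n1: {k}→{k}
  live n2: ∅→{v}
  live n3: {k}→∅
  live n4: {v}→∅
  live n5: ∅→∅

Interfere edges:
  b: {k}
  k: {b,n,v}
  n: {k,v}
  v: {k,n}

Chromatic number:
  clique {k,n,v} ⇒ need ≥ 3
  3-colouring: r0={k}  r1={b,n}  r2={v}
  χ = 3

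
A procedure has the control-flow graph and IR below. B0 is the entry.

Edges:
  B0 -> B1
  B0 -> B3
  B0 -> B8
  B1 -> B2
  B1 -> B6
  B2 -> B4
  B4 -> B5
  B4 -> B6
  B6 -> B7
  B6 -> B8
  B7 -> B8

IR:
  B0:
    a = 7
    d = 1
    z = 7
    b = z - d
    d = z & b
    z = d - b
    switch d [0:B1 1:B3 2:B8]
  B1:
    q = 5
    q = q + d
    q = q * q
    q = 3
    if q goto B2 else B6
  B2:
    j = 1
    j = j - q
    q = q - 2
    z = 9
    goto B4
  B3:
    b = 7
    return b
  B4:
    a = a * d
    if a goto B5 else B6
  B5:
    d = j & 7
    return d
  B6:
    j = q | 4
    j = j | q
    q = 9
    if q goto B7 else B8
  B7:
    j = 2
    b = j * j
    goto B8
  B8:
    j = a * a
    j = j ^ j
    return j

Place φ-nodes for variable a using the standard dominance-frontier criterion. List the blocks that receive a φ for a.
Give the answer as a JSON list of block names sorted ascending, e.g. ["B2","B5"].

Answer: ["B6", "B8"]

Derivation:
idom tree: B1←B0 B2←B1 B3←B0 B4←B2 B5←B4 B6←B1 B7←B6 B8←B0
Dom at joins:
  B6: preds {B1,B4}: {B0,B1} ∩ {B0,B1,B2,B4} = {B0,B1}; idom=B1
  B8: preds {B0,B6,B7}: {B0} ∩ {B0,B1,B6} ∩ {B0,B1,B6,B7} = {B0}; idom=B0

DF walk-up:
  B6←B1: walk · to B1
  B6←B4: walk B4→B2 to B1
  B8←B0: walk · to B0
  B8←B6: walk B6→B1 to B0
  B8←B7: walk B7→B6→B1 to B0
  B0 → ∅
  B1 → {B8}
  B2 → {B6}
  B3 → ∅
  B4 → {B6}
  B5 → ∅
  B6 → {B8}
  B7 → {B8}
  B8 → ∅

φ for a: defs {B0,B4}
  DF⁺ = {B6,B8}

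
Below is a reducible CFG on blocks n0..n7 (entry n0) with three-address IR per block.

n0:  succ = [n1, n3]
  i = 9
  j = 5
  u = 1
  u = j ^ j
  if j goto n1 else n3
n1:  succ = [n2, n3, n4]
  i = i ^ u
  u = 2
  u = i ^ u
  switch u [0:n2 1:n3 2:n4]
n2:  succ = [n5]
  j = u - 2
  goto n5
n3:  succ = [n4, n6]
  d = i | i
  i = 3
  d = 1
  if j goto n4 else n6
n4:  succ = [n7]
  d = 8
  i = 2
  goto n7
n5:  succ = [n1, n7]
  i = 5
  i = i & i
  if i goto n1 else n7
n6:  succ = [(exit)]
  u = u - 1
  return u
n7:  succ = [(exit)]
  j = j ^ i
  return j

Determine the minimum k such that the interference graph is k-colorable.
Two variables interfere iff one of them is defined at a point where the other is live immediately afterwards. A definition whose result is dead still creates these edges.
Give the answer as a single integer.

Answer: 3

Analysis:
def/use:
  n0: def={i,j,u} ue=∅
  n1: def={i,u} ue={i,u}
  n2: def={j} ue={u}
  n3: def={d,i} ue={i,j}
  n4: def={d,i} ue=∅
  n5: def={i} ue=∅
  n6: def={u} ue={u}
  n7: def={j} ue={i,j}

Backward fixpoint:
  live n0: ∅→{i,j,u}
  live n1: {i,j,u}→{i,j,u}
  live n2: {u}→{j,u}
  live n3: {i,j,u}→{j,u}
  live n4: {j}→{i,j}
  live n5: {j,u}→{i,j,u}
  live n6: {u}→∅
  live n7: {i,j}→∅

Conflict graph:
  d: {j,u}
  i: {j,u}
  j: {d,i,u}
  u: {d,i,j}

Registers:
  {d,j,u} pairwise interfere (3-clique) ⇒ χ ≥ 3
  assign d→R2 i→R2 j→R0 u→R1 — no edge inside a register ⇒ χ ≤ 3
  χ = 3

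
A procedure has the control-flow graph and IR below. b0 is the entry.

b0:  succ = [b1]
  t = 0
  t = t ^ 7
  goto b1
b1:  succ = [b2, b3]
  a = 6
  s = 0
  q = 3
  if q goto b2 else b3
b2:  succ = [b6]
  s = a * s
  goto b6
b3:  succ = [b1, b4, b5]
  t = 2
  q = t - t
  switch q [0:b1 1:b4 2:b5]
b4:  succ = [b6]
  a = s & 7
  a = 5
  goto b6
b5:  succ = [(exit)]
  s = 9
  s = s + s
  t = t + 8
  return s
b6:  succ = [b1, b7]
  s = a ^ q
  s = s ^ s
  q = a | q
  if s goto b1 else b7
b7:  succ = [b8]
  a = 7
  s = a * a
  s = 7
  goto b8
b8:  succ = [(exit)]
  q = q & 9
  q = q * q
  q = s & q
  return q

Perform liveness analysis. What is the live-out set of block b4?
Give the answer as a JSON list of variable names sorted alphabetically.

def/use:
  b0: {t} / ∅
  b1: {a,q,s} / ∅
  b2: {s} / {a,s}
  b3: {q,t} / ∅
  b4: {a} / {s}
  b5: {s,t} / {t}
  b6: {q,s} / {a,q}
  b7: {a,s} / ∅
  b8: {q} / {q,s}

Live sets:
  b0 li=∅ lo=∅
  b1 li=∅ lo={a,q,s}
  b2 li={a,q,s} lo={a,q}
  b3 li={s} lo={q,s,t}
  b4 li={q,s} lo={a,q}
  b5 li={t} lo=∅
  b6 li={a,q} lo={q}
  b7 li={q} lo={q,s}
  b8 li={q,s} lo=∅

live-out(b4) = ["a", "q"]

Answer: ["a", "q"]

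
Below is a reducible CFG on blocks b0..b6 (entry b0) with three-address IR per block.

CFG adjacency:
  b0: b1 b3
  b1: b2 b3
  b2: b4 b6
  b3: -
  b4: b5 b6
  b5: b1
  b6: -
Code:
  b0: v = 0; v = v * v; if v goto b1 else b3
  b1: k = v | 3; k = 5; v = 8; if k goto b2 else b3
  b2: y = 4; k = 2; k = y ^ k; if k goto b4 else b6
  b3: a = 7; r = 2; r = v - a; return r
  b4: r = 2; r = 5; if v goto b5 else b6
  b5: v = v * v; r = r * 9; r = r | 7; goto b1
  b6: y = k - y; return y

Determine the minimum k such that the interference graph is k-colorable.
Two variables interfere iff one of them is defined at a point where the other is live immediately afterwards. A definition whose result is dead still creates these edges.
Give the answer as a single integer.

def/use:
  b0: def={v} ue=∅
  b1: def={k,v} ue={v}
  b2: def={k,y} ue=∅
  b3: def={a,r} ue={v}
  b4: def={r} ue={v}
  b5: def={r,v} ue={r,v}
  b6: def={y} ue={k,y}

Liveness:
  b0: in=∅ out={v}
  b1: in={v} out={v}
  b2: in={v} out={k,v,y}
  b3: in={v} out=∅
  b4: in={k,v,y} out={k,r,v,y}
  b5: in={r,v} out={v}
  b6: in={k,y} out=∅

Conflict graph:
  a↔{r,v}
  k↔{r,v,y}
  r↔{a,k,v,y}
  v↔{a,k,r,y}
  y↔{k,r,v}

Registers:
  lower bound: {k,r,v,y} mutually conflict ⇒ χ ≥ 4
  assign a→r2 k→r2 r→r0 v→r1 y→r3 — no edge inside a register ⇒ χ ≤ 4
  χ = 4

Answer: 4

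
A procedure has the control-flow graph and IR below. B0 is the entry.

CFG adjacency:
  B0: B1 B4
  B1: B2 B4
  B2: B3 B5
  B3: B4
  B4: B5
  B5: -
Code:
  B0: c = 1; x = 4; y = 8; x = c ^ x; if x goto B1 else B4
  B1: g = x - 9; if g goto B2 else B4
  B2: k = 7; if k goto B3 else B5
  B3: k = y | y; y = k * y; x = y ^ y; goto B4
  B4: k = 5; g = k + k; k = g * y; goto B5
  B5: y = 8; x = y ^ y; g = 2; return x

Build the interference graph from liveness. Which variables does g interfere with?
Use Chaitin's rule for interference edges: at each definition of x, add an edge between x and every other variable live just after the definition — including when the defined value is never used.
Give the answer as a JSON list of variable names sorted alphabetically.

Answer: ["x", "y"]

Derivation:
Block summaries:
  B0 def {c,x,y} use ∅
  B1 def {g} use {x}
  B2 def {k} use ∅
  B3 def {k,x,y} use {y}
  B4 def {g,k} use {y}
  B5 def {g,x,y} use ∅

Live sets:
  live B0: ∅→{x,y}
  live B1: {x,y}→{y}
  live B2: {y}→{y}
  live B3: {y}→{y}
  live B4: {y}→∅
  live B5: ∅→∅

Interference:
  c↔{x,y}
  g↔{x,y}
  k↔{y}
  x↔{c,g,y}
  y↔{c,g,k,x}

N(g) = ["x", "y"]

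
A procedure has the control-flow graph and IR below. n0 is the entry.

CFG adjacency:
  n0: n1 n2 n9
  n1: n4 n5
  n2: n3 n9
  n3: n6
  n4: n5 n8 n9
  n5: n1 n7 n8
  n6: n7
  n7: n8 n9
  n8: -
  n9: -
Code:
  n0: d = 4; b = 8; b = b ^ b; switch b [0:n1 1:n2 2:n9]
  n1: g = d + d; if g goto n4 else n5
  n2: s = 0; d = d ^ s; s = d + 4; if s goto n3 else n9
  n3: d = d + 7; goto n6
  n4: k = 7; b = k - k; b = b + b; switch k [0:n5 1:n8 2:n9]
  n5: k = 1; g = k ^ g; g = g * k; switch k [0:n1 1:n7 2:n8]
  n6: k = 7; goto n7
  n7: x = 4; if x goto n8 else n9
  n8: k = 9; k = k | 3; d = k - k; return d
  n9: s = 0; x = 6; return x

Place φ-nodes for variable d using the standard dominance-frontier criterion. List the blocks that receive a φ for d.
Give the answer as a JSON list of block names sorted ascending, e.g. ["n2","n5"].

idom tree: n1←n0 n2←n0 n3←n2 n4←n1 n5←n1 n6←n3 n7←n0 n8←n0 n9←n0
Dom∩ at merges:
  n1: preds {n0,n5}: {n0} ∩ {n0,n1,n5} = {n0}; idom=n0
  n5: preds {n1,n4}: {n0,n1} ∩ {n0,n1,n4} = {n0,n1}; idom=n1
  n7: preds {n5,n6}: {n0,n1,n5} ∩ {n0,n2,n3,n6} = {n0}; idom=n0
  n8: preds {n4,n5,n7}: {n0,n1,n4} ∩ {n0,n1,n5} ∩ {n0,n7} = {n0}; idom=n0
  n9: preds {n0,n2,n4,n7}: {n0} ∩ {n0,n2} ∩ {n0,n1,n4} ∩ {n0,n7} = {n0}; idom=n0

DF derivation:
  n1←n0: walk · to n0
  n1←n5: walk n5→n1 to n0
  n5←n1: walk · to n1
  n5←n4: walk n4 to n1
  n7←n5: walk n5→n1 to n0
  n7←n6: walk n6→n3→n2 to n0
  n8←n4: walk n4→n1 to n0
  n8←n5: walk n5→n1 to n0
  n8←n7: walk n7 to n0
  n9←n0: walk · to n0
  n9←n2: walk n2 to n0
  n9←n4: walk n4→n1 to n0
  n9←n7: walk n7 to n0
  n0: DF=∅
  n1: DF={n1,n7,n8,n9}
  n2: DF={n7,n9}
  n3: DF={n7}
  n4: DF={n5,n8,n9}
  n5: DF={n1,n7,n8}
  n6: DF={n7}
  n7: DF={n8,n9}
  n8: DF=∅
  n9: DF=∅

φ for d: defs {n0,n2,n3,n8}
  DF⁺ = {n7,n8,n9}

Answer: ["n7", "n8", "n9"]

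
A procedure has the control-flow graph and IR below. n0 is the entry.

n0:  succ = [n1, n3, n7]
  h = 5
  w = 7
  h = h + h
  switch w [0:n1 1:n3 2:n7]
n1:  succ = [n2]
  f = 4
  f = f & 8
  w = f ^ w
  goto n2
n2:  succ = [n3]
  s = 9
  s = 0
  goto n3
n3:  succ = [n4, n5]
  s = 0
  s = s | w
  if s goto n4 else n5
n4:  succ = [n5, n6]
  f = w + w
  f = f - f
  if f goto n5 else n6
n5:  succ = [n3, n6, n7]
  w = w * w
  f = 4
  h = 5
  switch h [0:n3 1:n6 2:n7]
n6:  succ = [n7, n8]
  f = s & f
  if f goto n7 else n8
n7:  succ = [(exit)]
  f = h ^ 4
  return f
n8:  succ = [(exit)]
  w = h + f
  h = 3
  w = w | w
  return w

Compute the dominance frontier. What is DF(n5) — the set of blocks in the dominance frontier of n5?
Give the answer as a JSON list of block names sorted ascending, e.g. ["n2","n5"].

Answer: ["n3", "n6", "n7"]

Analysis:
idom tree: n1←n0 n2←n1 n3←n0 n4←n3 n5←n3 n6←n3 n7←n0 n8←n6
Dom at joins:
  n3: preds {n0,n2,n5}: {n0} ∩ {n0,n1,n2} ∩ {n0,n3,n5} = {n0}; idom=n0
  n5: preds {n3,n4}: {n0,n3} ∩ {n0,n3,n4} = {n0,n3}; idom=n3
  n6: preds {n4,n5}: {n0,n3,n4} ∩ {n0,n3,n5} = {n0,n3}; idom=n3
  n7: preds {n0,n5,n6}: {n0} ∩ {n0,n3,n5} ∩ {n0,n3,n6} = {n0}; idom=n0

DF derivation:
  join n3 pred n0: · stop@n0
  join n3 pred n2: n2→n1 stop@n0
  join n3 pred n5: n5→n3 stop@n0
  join n5 pred n3: · stop@n3
  join n5 pred n4: n4 stop@n3
  join n6 pred n4: n4 stop@n3
  join n6 pred n5: n5 stop@n3
  join n7 pred n0: · stop@n0
  join n7 pred n5: n5→n3 stop@n0
  join n7 pred n6: n6→n3 stop@n0
  DF(n0)=∅
  DF(n1)={n3}
  DF(n2)={n3}
  DF(n3)={n3,n7}
  DF(n4)={n5,n6}
  DF(n5)={n3,n6,n7}
  DF(n6)={n7}
  DF(n7)=∅
  DF(n8)=∅

DF(n5) = ["n3", "n6", "n7"]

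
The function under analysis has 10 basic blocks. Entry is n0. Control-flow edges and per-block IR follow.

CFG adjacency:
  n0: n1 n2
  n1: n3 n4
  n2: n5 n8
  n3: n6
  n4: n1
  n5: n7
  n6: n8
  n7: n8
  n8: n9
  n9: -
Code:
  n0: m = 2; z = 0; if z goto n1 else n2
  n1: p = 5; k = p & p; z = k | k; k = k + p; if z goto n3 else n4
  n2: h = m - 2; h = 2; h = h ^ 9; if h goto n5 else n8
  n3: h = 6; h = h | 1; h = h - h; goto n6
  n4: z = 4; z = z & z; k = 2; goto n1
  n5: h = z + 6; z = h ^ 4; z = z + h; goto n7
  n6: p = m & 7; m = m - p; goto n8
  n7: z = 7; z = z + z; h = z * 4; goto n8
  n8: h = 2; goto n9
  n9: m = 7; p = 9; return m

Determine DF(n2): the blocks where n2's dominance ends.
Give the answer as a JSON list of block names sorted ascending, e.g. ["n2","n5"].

idom tree: n1←n0 n2←n0 n3←n1 n4←n1 n5←n2 n6←n3 n7←n5 n8←n0 n9←n8
Dom at joins:
  n1: preds {n0,n4}: {n0} ∩ {n0,n1,n4} = {n0}; idom=n0
  n8: preds {n2,n6,n7}: {n0,n2} ∩ {n0,n1,n3,n6} ∩ {n0,n2,n5,n7} = {n0}; idom=n0

DF walk-up:
  join n1 pred n0: · stop@n0
  join n1 pred n4: n4→n1 stop@n0
  join n8 pred n2: n2 stop@n0
  join n8 pred n6: n6→n3→n1 stop@n0
  join n8 pred n7: n7→n5→n2 stop@n0
  DF(n0)=∅
  DF(n1)={n1,n8}
  DF(n2)={n8}
  DF(n3)={n8}
  DF(n4)={n1}
  DF(n5)={n8}
  DF(n6)={n8}
  DF(n7)={n8}
  DF(n8)=∅
  DF(n9)=∅

DF(n2) = ["n8"]

Answer: ["n8"]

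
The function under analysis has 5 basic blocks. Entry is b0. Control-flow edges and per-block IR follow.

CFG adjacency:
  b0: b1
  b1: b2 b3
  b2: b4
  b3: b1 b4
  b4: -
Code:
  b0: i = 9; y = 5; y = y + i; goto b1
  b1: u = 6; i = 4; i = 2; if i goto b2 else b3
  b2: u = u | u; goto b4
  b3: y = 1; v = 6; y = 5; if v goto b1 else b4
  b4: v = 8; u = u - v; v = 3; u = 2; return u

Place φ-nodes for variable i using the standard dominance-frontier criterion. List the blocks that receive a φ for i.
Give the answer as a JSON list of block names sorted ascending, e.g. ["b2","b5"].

Answer: ["b1"]

Analysis:
idom tree: b1←b0 b2←b1 b3←b1 b4←b1
Join-block Dom:
  b1: preds {b0,b3}: {b0} ∩ {b0,b1,b3} = {b0}; idom=b0
  b4: preds {b2,b3}: {b0,b1,b2} ∩ {b0,b1,b3} = {b0,b1}; idom=b1

DF walk-up:
  b1←b0: walk · to b0
  b1←b3: walk b3→b1 to b0
  b4←b2: walk b2 to b1
  b4←b3: walk b3 to b1
  DF(b0)=∅
  DF(b1)={b1}
  DF(b2)={b4}
  DF(b3)={b1,b4}
  DF(b4)=∅

φ for i: defs {b0,b1}
  DF⁺ = {b1}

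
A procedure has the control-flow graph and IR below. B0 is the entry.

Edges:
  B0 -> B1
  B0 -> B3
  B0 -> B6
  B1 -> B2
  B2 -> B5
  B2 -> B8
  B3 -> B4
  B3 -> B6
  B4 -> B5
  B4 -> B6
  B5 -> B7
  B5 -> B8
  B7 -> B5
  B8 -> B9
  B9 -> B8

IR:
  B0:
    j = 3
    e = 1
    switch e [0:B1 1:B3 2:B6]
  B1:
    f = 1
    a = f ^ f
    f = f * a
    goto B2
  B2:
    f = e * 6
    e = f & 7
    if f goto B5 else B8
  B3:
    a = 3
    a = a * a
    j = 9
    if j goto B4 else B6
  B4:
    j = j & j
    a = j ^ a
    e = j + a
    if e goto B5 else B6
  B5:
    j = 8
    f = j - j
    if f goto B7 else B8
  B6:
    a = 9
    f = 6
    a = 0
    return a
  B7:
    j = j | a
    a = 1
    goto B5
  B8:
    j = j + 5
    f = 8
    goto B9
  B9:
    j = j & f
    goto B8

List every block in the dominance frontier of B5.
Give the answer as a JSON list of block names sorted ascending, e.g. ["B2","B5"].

idom tree: B1←B0 B2←B1 B3←B0 B4←B3 B5←B0 B6←B0 B7←B5 B8←B0 B9←B8
Join-block Dom:
  B5: preds {B2,B4,B7}: {B0,B1,B2} ∩ {B0,B3,B4} ∩ {B0,B5,B7} = {B0}; idom=B0
  B6: preds {B0,B3,B4}: {B0} ∩ {B0,B3} ∩ {B0,B3,B4} = {B0}; idom=B0
  B8: preds {B2,B5,B9}: {B0,B1,B2} ∩ {B0,B5} ∩ {B0,B8,B9} = {B0}; idom=B0

DF derivation:
  join B5 pred B2: B2→B1 stop@B0
  join B5 pred B4: B4→B3 stop@B0
  join B5 pred B7: B7→B5 stop@B0
  join B6 pred B0: · stop@B0
  join B6 pred B3: B3 stop@B0
  join B6 pred B4: B4→B3 stop@B0
  join B8 pred B2: B2→B1 stop@B0
  join B8 pred B5: B5 stop@B0
  join B8 pred B9: B9→B8 stop@B0
  DF(B0)=∅
  DF(B1)={B5,B8}
  DF(B2)={B5,B8}
  DF(B3)={B5,B6}
  DF(B4)={B5,B6}
  DF(B5)={B5,B8}
  DF(B6)=∅
  DF(B7)={B5}
  DF(B8)={B8}
  DF(B9)={B8}

DF(B5) = ["B5", "B8"]

Answer: ["B5", "B8"]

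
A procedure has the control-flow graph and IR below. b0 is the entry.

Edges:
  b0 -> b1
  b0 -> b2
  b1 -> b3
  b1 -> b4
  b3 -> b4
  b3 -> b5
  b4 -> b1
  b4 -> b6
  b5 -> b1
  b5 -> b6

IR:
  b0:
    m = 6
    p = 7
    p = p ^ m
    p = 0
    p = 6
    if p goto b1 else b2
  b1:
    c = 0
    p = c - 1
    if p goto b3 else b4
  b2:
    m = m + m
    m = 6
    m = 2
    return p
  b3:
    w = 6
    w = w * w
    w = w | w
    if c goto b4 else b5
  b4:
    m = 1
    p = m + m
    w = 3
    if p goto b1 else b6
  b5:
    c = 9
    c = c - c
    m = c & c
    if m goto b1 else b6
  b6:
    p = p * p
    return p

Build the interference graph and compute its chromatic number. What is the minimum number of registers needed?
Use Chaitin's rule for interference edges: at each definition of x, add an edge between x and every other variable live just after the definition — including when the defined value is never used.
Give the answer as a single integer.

Block summaries:
  b0: def={m,p} ue=∅
  b1: def={c,p} ue=∅
  b2: def={m} ue={m,p}
  b3: def={w} ue={c}
  b4: def={m,p,w} ue=∅
  b5: def={c,m} ue=∅
  b6: def={p} ue={p}

Backward fixpoint:
  b0 li=∅ lo={m,p}
  b1 li=∅ lo={c,p}
  b2 li={m,p} lo=∅
  b3 li={c,p} lo={p}
  b4 li=∅ lo={p}
  b5 li={p} lo={p}
  b6 li={p} lo=∅

Interfere edges:
  c — {p,w}
  m — {p}
  p — {c,m,w}
  w — {c,p}

Registers:
  clique {c,p,w} ⇒ need ≥ 3
  3-colouring: c0={p}  c1={c,m}  c2={w}
  χ = 3

Answer: 3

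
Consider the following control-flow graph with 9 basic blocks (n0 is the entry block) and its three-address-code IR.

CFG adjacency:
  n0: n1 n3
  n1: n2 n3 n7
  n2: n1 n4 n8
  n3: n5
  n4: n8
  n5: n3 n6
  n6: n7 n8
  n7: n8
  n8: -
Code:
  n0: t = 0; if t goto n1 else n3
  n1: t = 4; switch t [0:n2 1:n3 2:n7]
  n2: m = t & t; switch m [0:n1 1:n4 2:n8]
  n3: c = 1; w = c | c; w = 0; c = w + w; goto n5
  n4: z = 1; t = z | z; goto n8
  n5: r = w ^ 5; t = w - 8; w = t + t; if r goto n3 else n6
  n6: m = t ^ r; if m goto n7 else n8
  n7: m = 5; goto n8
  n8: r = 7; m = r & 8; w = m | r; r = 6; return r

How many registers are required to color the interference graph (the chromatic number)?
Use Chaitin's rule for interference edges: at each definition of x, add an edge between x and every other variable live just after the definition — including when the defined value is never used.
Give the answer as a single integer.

Answer: 3

Working:
Per-block:
  n0: {t} / ∅
  n1: {t} / ∅
  n2: {m} / {t}
  n3: {c,w} / ∅
  n4: {t,z} / ∅
  n5: {r,t,w} / {w}
  n6: {m} / {r,t}
  n7: {m} / ∅
  n8: {m,r,w} / ∅

Liveness:
  live n0: ∅→∅
  live n1: ∅→{t}
  live n2: {t}→∅
  live n3: ∅→{w}
  live n4: ∅→∅
  live n5: {w}→{r,t}
  live n6: {r,t}→∅
  live n7: ∅→∅
  live n8: ∅→∅

Interfere edges:
  c: {w}
  m: {r}
  r: {m,t,w}
  t: {r,w}
  w: {c,r,t}
  z: ∅

Chromatic number:
  lower bound: {r,t,w} mutually conflict ⇒ χ ≥ 3
  assign c→c0 m→c1 r→c0 t→c2 w→c1 z→c0 — no edge inside a register ⇒ χ ≤ 3
  χ = 3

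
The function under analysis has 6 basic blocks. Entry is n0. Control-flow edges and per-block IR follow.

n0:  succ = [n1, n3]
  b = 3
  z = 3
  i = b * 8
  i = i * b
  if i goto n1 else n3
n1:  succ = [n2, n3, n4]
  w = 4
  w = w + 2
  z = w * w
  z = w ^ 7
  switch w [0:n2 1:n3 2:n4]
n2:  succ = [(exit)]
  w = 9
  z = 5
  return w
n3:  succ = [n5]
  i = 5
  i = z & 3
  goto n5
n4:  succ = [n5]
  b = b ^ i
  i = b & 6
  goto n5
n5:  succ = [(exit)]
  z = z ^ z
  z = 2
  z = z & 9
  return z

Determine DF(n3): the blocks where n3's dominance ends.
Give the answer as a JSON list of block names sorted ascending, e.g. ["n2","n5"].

idom tree: n1←n0 n2←n1 n3←n0 n4←n1 n5←n0
Dom∩ at merges:
  n3: preds {n0,n1}: {n0} ∩ {n0,n1} = {n0}; idom=n0
  n5: preds {n3,n4}: {n0,n3} ∩ {n0,n1,n4} = {n0}; idom=n0

Frontier:
  join n3 pred n0: · stop@n0
  join n3 pred n1: n1 stop@n0
  join n5 pred n3: n3 stop@n0
  join n5 pred n4: n4→n1 stop@n0
  n0 → ∅
  n1 → {n3,n5}
  n2 → ∅
  n3 → {n5}
  n4 → {n5}
  n5 → ∅

DF(n3) = ["n5"]

Answer: ["n5"]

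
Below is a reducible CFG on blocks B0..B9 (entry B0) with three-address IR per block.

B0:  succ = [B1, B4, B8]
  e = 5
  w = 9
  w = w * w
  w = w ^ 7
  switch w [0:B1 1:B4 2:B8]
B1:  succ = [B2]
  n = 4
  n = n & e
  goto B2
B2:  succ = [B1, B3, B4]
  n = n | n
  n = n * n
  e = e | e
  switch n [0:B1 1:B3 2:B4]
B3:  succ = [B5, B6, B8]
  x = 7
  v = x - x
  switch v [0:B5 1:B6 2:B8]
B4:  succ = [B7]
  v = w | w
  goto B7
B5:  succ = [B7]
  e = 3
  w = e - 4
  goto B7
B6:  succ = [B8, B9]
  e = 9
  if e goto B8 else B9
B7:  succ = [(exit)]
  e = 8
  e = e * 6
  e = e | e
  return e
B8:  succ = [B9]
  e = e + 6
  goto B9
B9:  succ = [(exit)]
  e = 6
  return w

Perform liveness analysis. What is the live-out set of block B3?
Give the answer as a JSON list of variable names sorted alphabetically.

Per-block:
  B0: def={e,w} ue=∅
  B1: def={n} ue={e}
  B2: def={e,n} ue={e,n}
  B3: def={v,x} ue=∅
  B4: def={v} ue={w}
  B5: def={e,w} ue=∅
  B6: def={e} ue=∅
  B7: def={e} ue=∅
  B8: def={e} ue={e}
  B9: def={e} ue={w}

Liveness:
  B0 li=∅ lo={e,w}
  B1 li={e,w} lo={e,n,w}
  B2 li={e,n,w} lo={e,w}
  B3 li={e,w} lo={e,w}
  B4 li={w} lo=∅
  B5 li=∅ lo=∅
  B6 li={w} lo={e,w}
  B7 li=∅ lo=∅
  B8 li={e,w} lo={w}
  B9 li={w} lo=∅

live-out(B3) = ["e", "w"]

Answer: ["e", "w"]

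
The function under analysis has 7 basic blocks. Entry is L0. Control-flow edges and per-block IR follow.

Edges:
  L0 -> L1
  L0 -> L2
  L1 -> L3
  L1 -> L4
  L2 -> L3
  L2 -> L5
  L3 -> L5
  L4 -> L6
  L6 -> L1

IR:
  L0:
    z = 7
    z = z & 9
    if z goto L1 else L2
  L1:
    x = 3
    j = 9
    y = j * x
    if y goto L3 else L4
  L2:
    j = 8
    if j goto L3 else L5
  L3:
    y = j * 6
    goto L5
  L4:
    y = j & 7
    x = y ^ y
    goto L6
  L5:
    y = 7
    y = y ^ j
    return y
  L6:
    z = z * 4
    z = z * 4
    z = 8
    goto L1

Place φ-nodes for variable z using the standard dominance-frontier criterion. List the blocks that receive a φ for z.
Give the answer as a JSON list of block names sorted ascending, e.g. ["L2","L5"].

idom tree: L1←L0 L2←L0 L3←L0 L4←L1 L5←L0 L6←L4
Dom at joins:
  L1: preds {L0,L6}: {L0} ∩ {L0,L1,L4,L6} = {L0}; idom=L0
  L3: preds {L1,L2}: {L0,L1} ∩ {L0,L2} = {L0}; idom=L0
  L5: preds {L2,L3}: {L0,L2} ∩ {L0,L3} = {L0}; idom=L0

DF walk-up:
  L1←L0: walk · to L0
  L1←L6: walk L6→L4→L1 to L0
  L3←L1: walk L1 to L0
  L3←L2: walk L2 to L0
  L5←L2: walk L2 to L0
  L5←L3: walk L3 to L0
  L0 → ∅
  L1 → {L1,L3}
  L2 → {L3,L5}
  L3 → {L5}
  L4 → {L1}
  L5 → ∅
  L6 → {L1}

φ for z: defs {L0,L6}
  DF⁺ = {L1,L3,L5}

Answer: ["L1", "L3", "L5"]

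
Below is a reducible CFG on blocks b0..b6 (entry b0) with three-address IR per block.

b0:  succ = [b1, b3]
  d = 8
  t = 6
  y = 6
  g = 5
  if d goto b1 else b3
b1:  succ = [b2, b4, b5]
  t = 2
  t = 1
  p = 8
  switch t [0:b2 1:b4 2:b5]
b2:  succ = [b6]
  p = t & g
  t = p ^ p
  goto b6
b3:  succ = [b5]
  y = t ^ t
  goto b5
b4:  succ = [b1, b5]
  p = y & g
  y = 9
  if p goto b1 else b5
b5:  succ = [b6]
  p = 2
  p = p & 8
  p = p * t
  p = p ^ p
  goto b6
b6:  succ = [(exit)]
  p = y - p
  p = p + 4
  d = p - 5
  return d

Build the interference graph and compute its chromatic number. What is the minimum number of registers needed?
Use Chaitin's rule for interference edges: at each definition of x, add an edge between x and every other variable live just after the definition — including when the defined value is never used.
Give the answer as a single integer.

Answer: 4

Working:
Block summaries:
  b0: def={d,g,t,y} ue=∅
  b1: def={p,t} ue=∅
  b2: def={p,t} ue={g,t}
  b3: def={y} ue={t}
  b4: def={p,y} ue={g,y}
  b5: def={p} ue={t}
  b6: def={d,p} ue={p,y}

Liveness:
  b0: in=∅ out={g,t,y}
  b1: in={g,y} out={g,t,y}
  b2: in={g,t,y} out={p,y}
  b3: in={t} out={t,y}
  b4: in={g,t,y} out={g,t,y}
  b5: in={t,y} out={p,y}
  b6: in={p,y} out=∅

Conflict graph:
  d: {g,t,y}
  g: {d,p,t,y}
  p: {g,t,y}
  t: {d,g,p,y}
  y: {d,g,p,t}

Chromatic number:
  {d,g,t,y} pairwise interfere (4-clique) ⇒ χ ≥ 4
  4-colouring: R0={g}  R1={t}  R2={y}  R3={d,p}
  χ = 4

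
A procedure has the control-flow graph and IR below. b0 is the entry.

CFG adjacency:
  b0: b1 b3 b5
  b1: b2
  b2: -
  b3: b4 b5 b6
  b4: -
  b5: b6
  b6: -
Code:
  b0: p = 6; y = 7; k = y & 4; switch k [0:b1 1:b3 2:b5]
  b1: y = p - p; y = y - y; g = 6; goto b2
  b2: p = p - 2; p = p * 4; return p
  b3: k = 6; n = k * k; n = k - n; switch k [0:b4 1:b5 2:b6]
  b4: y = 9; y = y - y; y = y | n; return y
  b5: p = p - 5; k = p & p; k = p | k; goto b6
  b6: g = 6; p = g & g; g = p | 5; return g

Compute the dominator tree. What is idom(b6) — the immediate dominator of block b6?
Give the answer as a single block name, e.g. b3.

Answer: b0

Working:
idom tree: b1←b0 b2←b1 b3←b0 b4←b3 b5←b0 b6←b0
Dom∩ at merges:
  b5: preds {b0,b3}: {b0} ∩ {b0,b3} = {b0}; idom=b0
  b6: preds {b3,b5}: {b0,b3} ∩ {b0,b5} = {b0}; idom=b0

idom(b6) = b0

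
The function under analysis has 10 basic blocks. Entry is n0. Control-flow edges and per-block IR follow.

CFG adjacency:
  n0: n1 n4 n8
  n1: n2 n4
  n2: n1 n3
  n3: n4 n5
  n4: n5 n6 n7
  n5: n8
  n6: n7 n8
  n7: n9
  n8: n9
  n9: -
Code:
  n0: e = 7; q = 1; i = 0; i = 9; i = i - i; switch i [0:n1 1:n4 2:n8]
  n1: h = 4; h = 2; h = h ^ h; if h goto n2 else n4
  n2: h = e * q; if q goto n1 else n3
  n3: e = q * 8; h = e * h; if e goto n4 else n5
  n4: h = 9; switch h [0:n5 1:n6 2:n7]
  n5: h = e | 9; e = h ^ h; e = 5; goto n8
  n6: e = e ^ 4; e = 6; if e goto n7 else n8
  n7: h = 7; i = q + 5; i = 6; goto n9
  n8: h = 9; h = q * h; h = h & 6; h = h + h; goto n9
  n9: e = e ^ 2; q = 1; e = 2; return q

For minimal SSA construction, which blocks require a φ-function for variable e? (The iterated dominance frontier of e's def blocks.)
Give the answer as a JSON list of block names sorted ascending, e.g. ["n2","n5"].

idom tree: n1←n0 n2←n1 n3←n2 n4←n0 n5←n0 n6←n4 n7←n4 n8←n0 n9←n0
Join-block Dom:
  n1: preds {n0,n2}: {n0} ∩ {n0,n1,n2} = {n0}; idom=n0
  n4: preds {n0,n1,n3}: {n0} ∩ {n0,n1} ∩ {n0,n1,n2,n3} = {n0}; idom=n0
  n5: preds {n3,n4}: {n0,n1,n2,n3} ∩ {n0,n4} = {n0}; idom=n0
  n7: preds {n4,n6}: {n0,n4} ∩ {n0,n4,n6} = {n0,n4}; idom=n4
  n8: preds {n0,n5,n6}: {n0} ∩ {n0,n5} ∩ {n0,n4,n6} = {n0}; idom=n0
  n9: preds {n7,n8}: {n0,n4,n7} ∩ {n0,n8} = {n0}; idom=n0

DF derivation:
  n1←n0: walk · to n0
  n1←n2: walk n2→n1 to n0
  n4←n0: walk · to n0
  n4←n1: walk n1 to n0
  n4←n3: walk n3→n2→n1 to n0
  n5←n3: walk n3→n2→n1 to n0
  n5←n4: walk n4 to n0
  n7←n4: walk · to n4
  n7←n6: walk n6 to n4
  n8←n0: walk · to n0
  n8←n5: walk n5 to n0
  n8←n6: walk n6→n4 to n0
  n9←n7: walk n7→n4 to n0
  n9←n8: walk n8 to n0
  n0 → ∅
  n1 → {n1,n4,n5}
  n2 → {n1,n4,n5}
  n3 → {n4,n5}
  n4 → {n5,n8,n9}
  n5 → {n8}
  n6 → {n7,n8}
  n7 → {n9}
  n8 → {n9}
  n9 → ∅

φ for e: defs {n0,n3,n5,n6,n9}
  DF⁺ = {n4,n5,n7,n8,n9}

Answer: ["n4", "n5", "n7", "n8", "n9"]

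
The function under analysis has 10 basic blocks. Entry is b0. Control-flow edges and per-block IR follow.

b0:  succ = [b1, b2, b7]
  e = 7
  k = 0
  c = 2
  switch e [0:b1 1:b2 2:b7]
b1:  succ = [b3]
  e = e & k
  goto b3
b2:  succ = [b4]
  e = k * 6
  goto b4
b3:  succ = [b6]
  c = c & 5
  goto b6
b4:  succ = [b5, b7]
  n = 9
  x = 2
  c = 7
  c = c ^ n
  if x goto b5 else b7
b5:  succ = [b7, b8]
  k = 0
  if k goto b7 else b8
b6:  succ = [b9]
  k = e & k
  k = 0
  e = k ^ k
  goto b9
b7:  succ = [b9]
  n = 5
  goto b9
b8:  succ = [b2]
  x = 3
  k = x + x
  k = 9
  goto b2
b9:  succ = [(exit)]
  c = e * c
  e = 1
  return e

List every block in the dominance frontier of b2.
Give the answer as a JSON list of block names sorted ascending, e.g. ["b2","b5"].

idom tree: b1←b0 b2←b0 b3←b1 b4←b2 b5←b4 b6←b3 b7←b0 b8←b5 b9←b0
Dom∩ at merges:
  b2: preds {b0,b8}: {b0} ∩ {b0,b2,b4,b5,b8} = {b0}; idom=b0
  b7: preds {b0,b4,b5}: {b0} ∩ {b0,b2,b4} ∩ {b0,b2,b4,b5} = {b0}; idom=b0
  b9: preds {b6,b7}: {b0,b1,b3,b6} ∩ {b0,b7} = {b0}; idom=b0

Frontier:
  join b2 pred b0: · stop@b0
  join b2 pred b8: b8→b5→b4→b2 stop@b0
  join b7 pred b0: · stop@b0
  join b7 pred b4: b4→b2 stop@b0
  join b7 pred b5: b5→b4→b2 stop@b0
  join b9 pred b6: b6→b3→b1 stop@b0
  join b9 pred b7: b7 stop@b0
  b0 → ∅
  b1 → {b9}
  b2 → {b2,b7}
  b3 → {b9}
  b4 → {b2,b7}
  b5 → {b2,b7}
  b6 → {b9}
  b7 → {b9}
  b8 → {b2}
  b9 → ∅

DF(b2) = ["b2", "b7"]

Answer: ["b2", "b7"]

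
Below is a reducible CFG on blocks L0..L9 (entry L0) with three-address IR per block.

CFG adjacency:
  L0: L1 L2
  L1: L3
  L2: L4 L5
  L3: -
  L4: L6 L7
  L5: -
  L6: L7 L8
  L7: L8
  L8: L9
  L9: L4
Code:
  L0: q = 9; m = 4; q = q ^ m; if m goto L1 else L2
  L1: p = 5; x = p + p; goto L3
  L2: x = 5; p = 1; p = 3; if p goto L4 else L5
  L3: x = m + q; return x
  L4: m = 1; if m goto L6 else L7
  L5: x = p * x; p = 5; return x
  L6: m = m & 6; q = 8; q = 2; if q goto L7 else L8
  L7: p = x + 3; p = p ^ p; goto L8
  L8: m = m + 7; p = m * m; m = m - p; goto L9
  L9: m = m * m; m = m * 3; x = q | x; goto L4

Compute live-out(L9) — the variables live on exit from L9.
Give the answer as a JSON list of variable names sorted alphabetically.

Answer: ["q", "x"]

Working:
def/use:
  L0: {m,q} / ∅
  L1: {p,x} / ∅
  L2: {p,x} / ∅
  L3: {x} / {m,q}
  L4: {m} / ∅
  L5: {p,x} / {p,x}
  L6: {m,q} / {m}
  L7: {p} / {x}
  L8: {m,p} / {m}
  L9: {m,x} / {m,q,x}

Live sets:
  live L0: ∅→{m,q}
  live L1: {m,q}→{m,q}
  live L2: {q}→{p,q,x}
  live L3: {m,q}→∅
  live L4: {q,x}→{m,q,x}
  live L5: {p,x}→∅
  live L6: {m,x}→{m,q,x}
  live L7: {m,q,x}→{m,q,x}
  live L8: {m,q,x}→{m,q,x}
  live L9: {m,q,x}→{q,x}

live-out(L9) = ["q", "x"]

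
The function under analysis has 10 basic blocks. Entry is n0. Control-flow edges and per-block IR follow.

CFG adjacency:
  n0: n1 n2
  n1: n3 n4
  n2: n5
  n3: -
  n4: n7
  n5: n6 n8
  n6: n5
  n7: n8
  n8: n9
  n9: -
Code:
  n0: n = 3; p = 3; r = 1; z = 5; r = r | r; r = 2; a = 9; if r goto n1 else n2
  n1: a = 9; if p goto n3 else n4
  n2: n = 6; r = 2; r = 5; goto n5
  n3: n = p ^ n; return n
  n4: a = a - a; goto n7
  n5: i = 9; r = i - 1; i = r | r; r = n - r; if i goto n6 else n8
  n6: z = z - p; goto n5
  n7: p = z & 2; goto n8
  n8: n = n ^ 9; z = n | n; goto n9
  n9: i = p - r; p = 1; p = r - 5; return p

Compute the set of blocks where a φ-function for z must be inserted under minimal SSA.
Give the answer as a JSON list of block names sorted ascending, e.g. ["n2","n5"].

idom tree: n1←n0 n2←n0 n3←n1 n4←n1 n5←n2 n6←n5 n7←n4 n8←n0 n9←n8
Join-block Dom:
  n5: preds {n2,n6}: {n0,n2} ∩ {n0,n2,n5,n6} = {n0,n2}; idom=n2
  n8: preds {n5,n7}: {n0,n2,n5} ∩ {n0,n1,n4,n7} = {n0}; idom=n0

Frontier:
  n5←n2: walk · to n2
  n5←n6: walk n6→n5 to n2
  n8←n5: walk n5→n2 to n0
  n8←n7: walk n7→n4→n1 to n0
  DF(n0)=∅
  DF(n1)={n8}
  DF(n2)={n8}
  DF(n3)=∅
  DF(n4)={n8}
  DF(n5)={n5,n8}
  DF(n6)={n5}
  DF(n7)={n8}
  DF(n8)=∅
  DF(n9)=∅

φ for z: defs {n0,n6,n8}
  DF⁺ = {n5,n8}

Answer: ["n5", "n8"]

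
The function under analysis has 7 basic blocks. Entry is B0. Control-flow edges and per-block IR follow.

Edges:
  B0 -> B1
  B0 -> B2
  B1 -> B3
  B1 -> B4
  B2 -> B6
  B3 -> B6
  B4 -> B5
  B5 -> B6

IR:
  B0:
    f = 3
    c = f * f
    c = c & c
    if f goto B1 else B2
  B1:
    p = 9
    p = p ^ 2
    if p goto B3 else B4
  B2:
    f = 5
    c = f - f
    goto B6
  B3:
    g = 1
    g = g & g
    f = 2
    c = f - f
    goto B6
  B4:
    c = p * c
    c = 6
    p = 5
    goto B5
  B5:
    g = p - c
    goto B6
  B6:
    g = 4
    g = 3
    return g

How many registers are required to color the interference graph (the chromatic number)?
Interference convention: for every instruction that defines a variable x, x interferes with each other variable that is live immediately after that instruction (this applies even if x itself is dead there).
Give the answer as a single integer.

Answer: 2

Analysis:
Per-block:
  B0: {c,f} / ∅
  B1: {p} / ∅
  B2: {c,f} / ∅
  B3: {c,f,g} / ∅
  B4: {c,p} / {c,p}
  B5: {g} / {c,p}
  B6: {g} / ∅

Live sets:
  B0 li=∅ lo={c}
  B1 li={c} lo={c,p}
  B2 li=∅ lo=∅
  B3 li=∅ lo=∅
  B4 li={c,p} lo={c,p}
  B5 li={c,p} lo=∅
  B6 li=∅ lo=∅

Interfere edges:
  c↔{f,p}
  f↔{c}
  g↔∅
  p↔{c}

Colouring:
  {c,f} pairwise interfere (2-clique) ⇒ χ ≥ 2
  2-colouring: c0={c,g}  c1={f,p}
  χ = 2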